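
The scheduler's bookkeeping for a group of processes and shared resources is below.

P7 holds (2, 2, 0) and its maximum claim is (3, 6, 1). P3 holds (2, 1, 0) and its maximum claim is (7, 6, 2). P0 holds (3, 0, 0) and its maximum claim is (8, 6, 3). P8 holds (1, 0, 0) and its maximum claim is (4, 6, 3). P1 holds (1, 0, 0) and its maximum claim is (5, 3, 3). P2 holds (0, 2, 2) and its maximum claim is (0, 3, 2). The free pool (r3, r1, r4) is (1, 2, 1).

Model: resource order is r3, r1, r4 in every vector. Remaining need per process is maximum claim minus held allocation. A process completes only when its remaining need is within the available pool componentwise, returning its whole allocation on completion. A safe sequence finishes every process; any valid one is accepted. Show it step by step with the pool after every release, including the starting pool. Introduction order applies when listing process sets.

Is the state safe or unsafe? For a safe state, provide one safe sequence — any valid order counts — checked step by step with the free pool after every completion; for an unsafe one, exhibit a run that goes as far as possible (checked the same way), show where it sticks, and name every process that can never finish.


SAFE. One safe sequence: P2, P7, P8, P1, P3, P0.
Key observation: P7 marks the first exact bind of the order: its need (1, 4, 1) fits the free (1, 4, 3) with zero slack on a requested resource.
Verifying each step:
  pool = (1, 2, 1)
  P2 needs (0, 1, 0) <= (1, 2, 1) -> finishes; pool += (0, 2, 2) = (1, 4, 3)
  P7 needs (1, 4, 1) <= (1, 4, 3) -> finishes; pool += (2, 2, 0) = (3, 6, 3)
  P8 needs (3, 6, 3) <= (3, 6, 3) -> finishes; pool += (1, 0, 0) = (4, 6, 3)
  P1 needs (4, 3, 3) <= (4, 6, 3) -> finishes; pool += (1, 0, 0) = (5, 6, 3)
  P3 needs (5, 5, 2) <= (5, 6, 3) -> finishes; pool += (2, 1, 0) = (7, 7, 3)
  P0 needs (5, 6, 3) <= (7, 7, 3) -> finishes; pool += (3, 0, 0) = (10, 7, 3)


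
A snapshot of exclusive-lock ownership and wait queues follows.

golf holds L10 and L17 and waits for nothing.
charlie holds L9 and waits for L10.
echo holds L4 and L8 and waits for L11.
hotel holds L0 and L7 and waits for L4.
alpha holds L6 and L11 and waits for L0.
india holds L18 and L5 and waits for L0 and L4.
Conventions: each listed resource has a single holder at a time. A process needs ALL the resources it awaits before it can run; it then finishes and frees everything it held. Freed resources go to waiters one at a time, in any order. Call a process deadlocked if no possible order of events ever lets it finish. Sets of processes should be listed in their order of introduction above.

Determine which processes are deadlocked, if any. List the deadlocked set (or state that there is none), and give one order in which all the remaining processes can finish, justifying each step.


Deadlocked: echo, hotel, alpha and india.
Key observation: echo -> alpha -> hotel -> echo is a circular wait — nothing in it can go first; india waits into the deadlock from upstream.
The rest can finish in the order golf, charlie.
Step-by-step check:
  golf: no waits; runs immediately, freeing L10 and L17
  charlie waits on L10 — all released -> runs and releases L9


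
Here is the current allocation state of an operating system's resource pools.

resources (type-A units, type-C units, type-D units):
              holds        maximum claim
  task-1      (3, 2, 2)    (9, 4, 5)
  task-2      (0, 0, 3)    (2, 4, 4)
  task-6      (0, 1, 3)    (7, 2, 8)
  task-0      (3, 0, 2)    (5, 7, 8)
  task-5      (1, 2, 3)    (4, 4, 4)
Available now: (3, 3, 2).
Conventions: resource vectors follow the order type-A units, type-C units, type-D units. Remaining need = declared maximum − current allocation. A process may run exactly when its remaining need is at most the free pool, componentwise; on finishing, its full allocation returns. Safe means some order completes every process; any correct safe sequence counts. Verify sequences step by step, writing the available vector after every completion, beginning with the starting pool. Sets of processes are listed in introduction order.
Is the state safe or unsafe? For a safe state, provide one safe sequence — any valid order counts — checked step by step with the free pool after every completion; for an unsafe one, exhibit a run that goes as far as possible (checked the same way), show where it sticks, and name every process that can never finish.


The state is UNSAFE.
Key observation: after task-5, task-2 the pool peaks at (4, 5, 8), and each blocked process is short somewhere: task-1 on type-A units; task-6 on type-A units; task-0 on type-C units.
The run task-5, task-2 cannot be extended any further. Step-by-step check:
  pool = (3, 3, 2)
  task-5 needs (3, 2, 1) <= (3, 3, 2) -> finishes; pool += (1, 2, 3) = (4, 5, 5)
  task-2 needs (2, 4, 1) <= (4, 5, 5) -> finishes; pool += (0, 0, 3) = (4, 5, 8)
  task-1 cannot run: need (6, 2, 3) vs free (4, 5, 8) (insufficient type-A units)
  task-6 cannot run: need (7, 1, 5) vs free (4, 5, 8) (insufficient type-A units)
  task-0 cannot run: need (2, 7, 6) vs free (4, 5, 8) (insufficient type-C units)
Never able to finish: task-1, task-6 and task-0.


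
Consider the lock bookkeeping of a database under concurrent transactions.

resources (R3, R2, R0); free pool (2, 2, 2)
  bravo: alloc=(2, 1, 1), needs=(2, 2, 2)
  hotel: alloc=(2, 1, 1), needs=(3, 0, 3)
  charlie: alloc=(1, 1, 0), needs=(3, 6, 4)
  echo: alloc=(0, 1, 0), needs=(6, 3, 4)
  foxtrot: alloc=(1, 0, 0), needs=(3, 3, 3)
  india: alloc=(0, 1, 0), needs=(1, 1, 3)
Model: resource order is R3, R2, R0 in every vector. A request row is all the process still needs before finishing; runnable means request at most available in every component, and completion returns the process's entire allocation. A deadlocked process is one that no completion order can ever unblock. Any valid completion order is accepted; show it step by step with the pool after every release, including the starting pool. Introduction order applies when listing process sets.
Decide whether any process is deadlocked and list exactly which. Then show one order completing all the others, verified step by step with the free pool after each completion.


The deadlocked set is empty.
Key observation: the pool covers bravo at once, and every later process fits after earlier releases.
A valid finishing order for the others: bravo, india, foxtrot, hotel, echo, charlie. Check, step by step:
  pool = (2, 2, 2)
  run bravo (needs (2, 2, 2), free (2, 2, 2)); after release of (2, 1, 1) the pool is (4, 3, 3)
  run india (needs (1, 1, 3), free (4, 3, 3)); after release of (0, 1, 0) the pool is (4, 4, 3)
  run foxtrot (needs (3, 3, 3), free (4, 4, 3)); after release of (1, 0, 0) the pool is (5, 4, 3)
  run hotel (needs (3, 0, 3), free (5, 4, 3)); after release of (2, 1, 1) the pool is (7, 5, 4)
  run echo (needs (6, 3, 4), free (7, 5, 4)); after release of (0, 1, 0) the pool is (7, 6, 4)
  run charlie (needs (3, 6, 4), free (7, 6, 4)); after release of (1, 1, 0) the pool is (8, 7, 4)


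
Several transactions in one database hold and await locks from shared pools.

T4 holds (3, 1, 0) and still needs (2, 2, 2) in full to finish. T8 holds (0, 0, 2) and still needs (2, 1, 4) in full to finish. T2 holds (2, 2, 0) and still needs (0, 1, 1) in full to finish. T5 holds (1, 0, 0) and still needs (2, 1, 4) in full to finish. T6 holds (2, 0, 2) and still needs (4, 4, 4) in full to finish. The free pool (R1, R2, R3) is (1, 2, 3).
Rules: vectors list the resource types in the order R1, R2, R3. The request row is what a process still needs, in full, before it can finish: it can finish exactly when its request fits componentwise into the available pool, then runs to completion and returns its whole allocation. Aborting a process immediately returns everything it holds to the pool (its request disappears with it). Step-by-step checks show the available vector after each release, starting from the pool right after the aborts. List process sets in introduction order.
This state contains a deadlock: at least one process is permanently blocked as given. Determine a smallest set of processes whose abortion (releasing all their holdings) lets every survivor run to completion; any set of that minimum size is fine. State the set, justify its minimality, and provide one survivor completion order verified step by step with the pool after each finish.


Minimum abort set: T8.
Key observation: the returned (0, 0, 2) from T8 is what brings T5 — unrunnable before, under any order — into play at step 3.
No smaller set exists: with zero aborts the deadlock remains.
Survivors finish in the order: T2, T4, T5, T6. Verifying each step (pool after the aborts first):
  pool = (1, 2, 5)
  T2: need (0, 1, 1) fits (1, 2, 5); releases (2, 2, 0), pool now (3, 4, 5)
  T4: need (2, 2, 2) fits (3, 4, 5); releases (3, 1, 0), pool now (6, 5, 5)
  T5: need (2, 1, 4) fits (6, 5, 5); releases (1, 0, 0), pool now (7, 5, 5)
  T6: need (4, 4, 4) fits (7, 5, 5); releases (2, 0, 2), pool now (9, 5, 7)


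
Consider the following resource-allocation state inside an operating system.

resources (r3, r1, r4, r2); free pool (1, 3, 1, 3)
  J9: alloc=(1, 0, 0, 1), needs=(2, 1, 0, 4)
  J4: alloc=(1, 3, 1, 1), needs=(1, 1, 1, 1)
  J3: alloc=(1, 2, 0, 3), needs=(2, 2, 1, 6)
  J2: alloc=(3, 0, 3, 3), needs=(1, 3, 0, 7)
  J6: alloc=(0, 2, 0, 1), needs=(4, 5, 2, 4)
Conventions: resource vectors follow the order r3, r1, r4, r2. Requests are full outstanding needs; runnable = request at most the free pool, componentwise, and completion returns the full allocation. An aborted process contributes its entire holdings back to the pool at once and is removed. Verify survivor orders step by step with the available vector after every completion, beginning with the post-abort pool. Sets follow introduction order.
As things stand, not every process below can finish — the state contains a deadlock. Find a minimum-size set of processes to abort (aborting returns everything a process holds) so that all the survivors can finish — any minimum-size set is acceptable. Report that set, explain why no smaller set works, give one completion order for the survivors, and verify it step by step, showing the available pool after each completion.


Minimum abort set: J3.
Key observation: before aborting J3, J2 was permanently blocked — no order could ever run it; afterwards it completes at step 3.
Why nothing smaller works: aborting no one leaves the state deadlocked as given.
The survivors complete as J9, J4, J2, J6. Check, step by step (starting from the post-abort pool):
  pool = (2, 5, 1, 6)
  J9: need (2, 1, 0, 4) fits (2, 5, 1, 6); releases (1, 0, 0, 1), pool now (3, 5, 1, 7)
  J4: need (1, 1, 1, 1) fits (3, 5, 1, 7); releases (1, 3, 1, 1), pool now (4, 8, 2, 8)
  J2: need (1, 3, 0, 7) fits (4, 8, 2, 8); releases (3, 0, 3, 3), pool now (7, 8, 5, 11)
  J6: need (4, 5, 2, 4) fits (7, 8, 5, 11); releases (0, 2, 0, 1), pool now (7, 10, 5, 12)


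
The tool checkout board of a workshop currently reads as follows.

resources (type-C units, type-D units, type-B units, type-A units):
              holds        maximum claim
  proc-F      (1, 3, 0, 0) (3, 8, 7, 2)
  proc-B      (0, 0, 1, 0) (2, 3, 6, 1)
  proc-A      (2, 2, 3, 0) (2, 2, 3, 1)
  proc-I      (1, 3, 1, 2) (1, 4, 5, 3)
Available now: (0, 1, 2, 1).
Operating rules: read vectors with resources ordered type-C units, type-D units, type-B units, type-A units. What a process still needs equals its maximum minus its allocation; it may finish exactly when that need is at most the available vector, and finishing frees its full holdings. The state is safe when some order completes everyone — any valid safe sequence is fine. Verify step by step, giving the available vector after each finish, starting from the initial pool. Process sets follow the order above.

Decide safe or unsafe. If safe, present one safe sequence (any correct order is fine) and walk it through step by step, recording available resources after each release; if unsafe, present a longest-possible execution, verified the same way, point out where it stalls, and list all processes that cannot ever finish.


SAFE. One safe sequence: proc-A, proc-B, proc-I, proc-F.
Key observation: the first exact fit in this order is proc-A — it needs (0, 0, 0, 1) with (0, 1, 2, 1) free, meeting a requested resource to the last unit.
Step-by-step check:
  pool = (0, 1, 2, 1)
  proc-A needs (0, 0, 0, 1) <= (0, 1, 2, 1) -> finishes; pool += (2, 2, 3, 0) = (2, 3, 5, 1)
  proc-B needs (2, 3, 5, 1) <= (2, 3, 5, 1) -> finishes; pool += (0, 0, 1, 0) = (2, 3, 6, 1)
  proc-I needs (0, 1, 4, 1) <= (2, 3, 6, 1) -> finishes; pool += (1, 3, 1, 2) = (3, 6, 7, 3)
  proc-F needs (2, 5, 7, 2) <= (3, 6, 7, 3) -> finishes; pool += (1, 3, 0, 0) = (4, 9, 7, 3)


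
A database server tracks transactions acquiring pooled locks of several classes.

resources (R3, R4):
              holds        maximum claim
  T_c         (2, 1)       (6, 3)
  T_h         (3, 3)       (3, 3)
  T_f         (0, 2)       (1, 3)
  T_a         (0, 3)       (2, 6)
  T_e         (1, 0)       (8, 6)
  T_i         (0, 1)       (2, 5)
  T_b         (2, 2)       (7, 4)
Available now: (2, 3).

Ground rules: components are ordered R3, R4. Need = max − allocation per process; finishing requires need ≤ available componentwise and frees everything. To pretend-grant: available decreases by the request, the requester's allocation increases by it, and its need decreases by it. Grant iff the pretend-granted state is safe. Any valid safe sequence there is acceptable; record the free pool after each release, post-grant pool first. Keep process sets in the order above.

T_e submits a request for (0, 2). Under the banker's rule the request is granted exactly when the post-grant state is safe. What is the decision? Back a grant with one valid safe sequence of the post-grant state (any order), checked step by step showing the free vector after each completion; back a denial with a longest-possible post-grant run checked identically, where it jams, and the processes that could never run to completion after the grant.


GRANT: granting preserves safety; a valid post-grant sequence is T_h, T_c, T_b, T_e, T_a, T_i, T_f.
Key observation: the transfer keeps a workable pool ((2, 1)); T_h starts the safe sequence.
Step-by-step check of the post-grant state:
  pool = (2, 1)
  run T_h (needs (0, 0), free (2, 1)); after release of (3, 3) the pool is (5, 4)
  run T_c (needs (4, 2), free (5, 4)); after release of (2, 1) the pool is (7, 5)
  run T_b (needs (5, 2), free (7, 5)); after release of (2, 2) the pool is (9, 7)
  run T_e (needs (7, 4), free (9, 7)); after release of (1, 2) the pool is (10, 9)
  run T_a (needs (2, 3), free (10, 9)); after release of (0, 3) the pool is (10, 12)
  run T_i (needs (2, 4), free (10, 12)); after release of (0, 1) the pool is (10, 13)
  run T_f (needs (1, 1), free (10, 13)); after release of (0, 2) the pool is (10, 15)


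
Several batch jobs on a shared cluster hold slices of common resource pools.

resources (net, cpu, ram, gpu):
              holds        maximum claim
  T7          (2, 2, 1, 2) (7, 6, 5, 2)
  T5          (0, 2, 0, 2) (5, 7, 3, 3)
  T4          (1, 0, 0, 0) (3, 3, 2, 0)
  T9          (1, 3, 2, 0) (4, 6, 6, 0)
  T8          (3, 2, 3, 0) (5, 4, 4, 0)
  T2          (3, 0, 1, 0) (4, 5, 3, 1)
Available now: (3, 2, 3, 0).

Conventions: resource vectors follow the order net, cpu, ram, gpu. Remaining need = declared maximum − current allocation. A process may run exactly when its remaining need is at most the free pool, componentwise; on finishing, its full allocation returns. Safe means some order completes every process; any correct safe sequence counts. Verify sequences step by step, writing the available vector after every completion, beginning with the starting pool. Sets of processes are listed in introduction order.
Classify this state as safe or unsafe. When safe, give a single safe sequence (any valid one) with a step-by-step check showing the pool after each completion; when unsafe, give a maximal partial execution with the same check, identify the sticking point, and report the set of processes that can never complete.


SAFE. One safe sequence: T8, T9, T4, T7, T2, T5.
Key observation: T8 marks the first exact bind of the order: its need (2, 2, 1, 0) fits the free (3, 2, 3, 0) with zero slack on a requested resource.
Check, step by step:
  pool = (3, 2, 3, 0)
  T8: need (2, 2, 1, 0) fits (3, 2, 3, 0); releases (3, 2, 3, 0), pool now (6, 4, 6, 0)
  T9: need (3, 3, 4, 0) fits (6, 4, 6, 0); releases (1, 3, 2, 0), pool now (7, 7, 8, 0)
  T4: need (2, 3, 2, 0) fits (7, 7, 8, 0); releases (1, 0, 0, 0), pool now (8, 7, 8, 0)
  T7: need (5, 4, 4, 0) fits (8, 7, 8, 0); releases (2, 2, 1, 2), pool now (10, 9, 9, 2)
  T2: need (1, 5, 2, 1) fits (10, 9, 9, 2); releases (3, 0, 1, 0), pool now (13, 9, 10, 2)
  T5: need (5, 5, 3, 1) fits (13, 9, 10, 2); releases (0, 2, 0, 2), pool now (13, 11, 10, 4)


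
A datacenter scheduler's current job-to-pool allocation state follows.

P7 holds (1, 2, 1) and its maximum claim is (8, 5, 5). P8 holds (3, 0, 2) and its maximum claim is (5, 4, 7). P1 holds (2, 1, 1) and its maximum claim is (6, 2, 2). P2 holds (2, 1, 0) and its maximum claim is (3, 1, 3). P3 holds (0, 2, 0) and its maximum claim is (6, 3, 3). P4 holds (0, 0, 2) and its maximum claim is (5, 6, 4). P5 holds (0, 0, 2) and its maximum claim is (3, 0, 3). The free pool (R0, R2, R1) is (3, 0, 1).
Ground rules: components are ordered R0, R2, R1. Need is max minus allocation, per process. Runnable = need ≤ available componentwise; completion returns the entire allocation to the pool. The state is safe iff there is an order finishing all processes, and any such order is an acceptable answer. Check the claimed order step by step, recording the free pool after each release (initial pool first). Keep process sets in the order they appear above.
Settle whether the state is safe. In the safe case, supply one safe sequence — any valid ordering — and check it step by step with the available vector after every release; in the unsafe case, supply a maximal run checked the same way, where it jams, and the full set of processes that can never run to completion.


SAFE — a valid safe sequence is P5, P2, P1, P3, P7, P4, P8.
Key observation: the first exact fit in this order is P5 — it needs (3, 0, 1) with (3, 0, 1) free, meeting a requested resource to the last unit.
Check, step by step:
  pool = (3, 0, 1)
  P5: need (3, 0, 1) fits (3, 0, 1); releases (0, 0, 2), pool now (3, 0, 3)
  P2: need (1, 0, 3) fits (3, 0, 3); releases (2, 1, 0), pool now (5, 1, 3)
  P1: need (4, 1, 1) fits (5, 1, 3); releases (2, 1, 1), pool now (7, 2, 4)
  P3: need (6, 1, 3) fits (7, 2, 4); releases (0, 2, 0), pool now (7, 4, 4)
  P7: need (7, 3, 4) fits (7, 4, 4); releases (1, 2, 1), pool now (8, 6, 5)
  P4: need (5, 6, 2) fits (8, 6, 5); releases (0, 0, 2), pool now (8, 6, 7)
  P8: need (2, 4, 5) fits (8, 6, 7); releases (3, 0, 2), pool now (11, 6, 9)


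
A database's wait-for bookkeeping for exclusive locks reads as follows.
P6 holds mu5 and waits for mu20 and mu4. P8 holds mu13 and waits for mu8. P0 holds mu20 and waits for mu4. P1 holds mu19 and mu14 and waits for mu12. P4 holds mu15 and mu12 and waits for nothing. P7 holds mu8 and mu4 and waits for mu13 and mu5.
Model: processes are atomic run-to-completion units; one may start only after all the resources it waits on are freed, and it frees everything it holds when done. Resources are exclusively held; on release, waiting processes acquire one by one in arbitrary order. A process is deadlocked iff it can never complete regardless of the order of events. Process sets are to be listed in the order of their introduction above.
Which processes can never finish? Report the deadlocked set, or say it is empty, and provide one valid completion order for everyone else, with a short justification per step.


Deadlocked set: P6, P8, P0 and P7.
Key observation: the cycle P6 -> P0 -> P7 -> P6 can never break — each member waits on the next; P8 is caught in further circular waits.
One completion order for the rest: P4, P1.
Walking it through:
  P4: no waits; runs immediately, freeing mu15 and mu12
  run P1 (all its waits — mu12 — are resolved); releases mu19 and mu14


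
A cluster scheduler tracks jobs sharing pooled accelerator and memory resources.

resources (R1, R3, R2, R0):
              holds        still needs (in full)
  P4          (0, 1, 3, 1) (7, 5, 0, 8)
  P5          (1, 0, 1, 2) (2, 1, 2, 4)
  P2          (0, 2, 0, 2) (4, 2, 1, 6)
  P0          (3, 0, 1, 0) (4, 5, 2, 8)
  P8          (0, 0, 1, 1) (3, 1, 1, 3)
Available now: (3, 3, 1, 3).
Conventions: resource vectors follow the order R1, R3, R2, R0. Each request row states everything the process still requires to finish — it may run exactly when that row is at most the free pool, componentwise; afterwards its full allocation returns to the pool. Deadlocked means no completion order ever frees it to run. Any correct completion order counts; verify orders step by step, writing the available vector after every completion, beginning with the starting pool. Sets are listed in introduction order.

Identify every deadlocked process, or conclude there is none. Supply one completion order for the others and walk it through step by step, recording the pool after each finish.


The deadlocked set is empty.
Key observation: no deadlock: P8 fits now, and the freed resources carry the rest through.
One completion order for the rest: P8, P5, P2, P0, P4. Step-by-step check:
  pool = (3, 3, 1, 3)
  P8: need (3, 1, 1, 3) fits (3, 3, 1, 3); releases (0, 0, 1, 1), pool now (3, 3, 2, 4)
  P5: need (2, 1, 2, 4) fits (3, 3, 2, 4); releases (1, 0, 1, 2), pool now (4, 3, 3, 6)
  P2: need (4, 2, 1, 6) fits (4, 3, 3, 6); releases (0, 2, 0, 2), pool now (4, 5, 3, 8)
  P0: need (4, 5, 2, 8) fits (4, 5, 3, 8); releases (3, 0, 1, 0), pool now (7, 5, 4, 8)
  P4: need (7, 5, 0, 8) fits (7, 5, 4, 8); releases (0, 1, 3, 1), pool now (7, 6, 7, 9)


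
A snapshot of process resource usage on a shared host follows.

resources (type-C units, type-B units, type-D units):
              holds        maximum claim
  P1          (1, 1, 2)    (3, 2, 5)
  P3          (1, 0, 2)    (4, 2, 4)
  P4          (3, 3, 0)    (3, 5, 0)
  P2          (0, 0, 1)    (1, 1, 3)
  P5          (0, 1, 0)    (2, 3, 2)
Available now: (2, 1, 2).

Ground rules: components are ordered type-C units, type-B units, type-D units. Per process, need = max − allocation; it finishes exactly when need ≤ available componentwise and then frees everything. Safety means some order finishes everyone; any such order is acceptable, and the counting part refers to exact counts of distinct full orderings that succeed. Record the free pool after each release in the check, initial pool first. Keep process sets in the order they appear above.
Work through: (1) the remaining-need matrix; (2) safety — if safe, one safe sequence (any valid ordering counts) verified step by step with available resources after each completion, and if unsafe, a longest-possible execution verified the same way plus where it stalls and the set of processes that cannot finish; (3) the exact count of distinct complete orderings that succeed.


(1) Outstanding need per process (order type-C units, type-B units, type-D units):
  P1: (2, 1, 3)
  P3: (3, 2, 2)
  P4: (0, 2, 0)
  P2: (1, 1, 2)
  P5: (2, 2, 2)
(2) SAFE — a valid safe sequence is P2, P1, P5, P3, P4.
Key observation: at P2 the run first touches a limit — (1, 1, 2) against (2, 1, 2), exact on a resource it actually requests.
Check, step by step:
  pool = (2, 1, 2)
  P2 needs (1, 1, 2) <= (2, 1, 2) -> finishes; pool += (0, 0, 1) = (2, 1, 3)
  P1 needs (2, 1, 3) <= (2, 1, 3) -> finishes; pool += (1, 1, 2) = (3, 2, 5)
  P5 needs (2, 2, 2) <= (3, 2, 5) -> finishes; pool += (0, 1, 0) = (3, 3, 5)
  P3 needs (3, 2, 2) <= (3, 3, 5) -> finishes; pool += (1, 0, 2) = (4, 3, 7)
  P4 needs (0, 2, 0) <= (4, 3, 7) -> finishes; pool += (3, 3, 0) = (7, 6, 7)
(3) Precisely 6 of the possible complete orderings are safe sequences.


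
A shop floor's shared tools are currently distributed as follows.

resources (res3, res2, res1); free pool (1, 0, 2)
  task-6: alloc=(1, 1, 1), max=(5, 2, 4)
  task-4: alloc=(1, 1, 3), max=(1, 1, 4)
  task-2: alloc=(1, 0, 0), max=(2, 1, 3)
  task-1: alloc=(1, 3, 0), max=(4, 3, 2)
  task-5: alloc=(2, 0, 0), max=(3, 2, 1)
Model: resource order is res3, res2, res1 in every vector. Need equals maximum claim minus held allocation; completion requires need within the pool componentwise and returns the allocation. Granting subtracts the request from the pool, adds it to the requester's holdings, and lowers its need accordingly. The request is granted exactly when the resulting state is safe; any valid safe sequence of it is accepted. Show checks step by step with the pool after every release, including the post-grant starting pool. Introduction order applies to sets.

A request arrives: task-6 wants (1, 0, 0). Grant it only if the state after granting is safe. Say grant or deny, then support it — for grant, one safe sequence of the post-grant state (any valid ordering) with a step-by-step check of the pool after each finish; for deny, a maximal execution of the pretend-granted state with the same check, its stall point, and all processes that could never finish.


DENY: after the grant no complete ordering would exist.
Key observation: after task-4, task-2 the pool peaks at (2, 1, 5), and each blocked process is short somewhere: task-6 on res3; task-1 on res3; task-5 on res2.
After a pretend grant, a maximal execution: task-4, task-2 — then nothing else fits. Walking it through:
  pool = (0, 0, 2)
  task-4: need (0, 0, 1) fits (0, 0, 2); releases (1, 1, 3), pool now (1, 1, 5)
  task-2: need (1, 1, 3) fits (1, 1, 5); releases (1, 0, 0), pool now (2, 1, 5)
  blocked: task-6 wants (3, 1, 3), pool (2, 1, 5) — not enough res3
  blocked: task-1 wants (3, 0, 2), pool (2, 1, 5) — not enough res3
  blocked: task-5 wants (1, 2, 1), pool (2, 1, 5) — not enough res2
Post-grant, the permanently blocked set is task-6, task-1 and task-5.


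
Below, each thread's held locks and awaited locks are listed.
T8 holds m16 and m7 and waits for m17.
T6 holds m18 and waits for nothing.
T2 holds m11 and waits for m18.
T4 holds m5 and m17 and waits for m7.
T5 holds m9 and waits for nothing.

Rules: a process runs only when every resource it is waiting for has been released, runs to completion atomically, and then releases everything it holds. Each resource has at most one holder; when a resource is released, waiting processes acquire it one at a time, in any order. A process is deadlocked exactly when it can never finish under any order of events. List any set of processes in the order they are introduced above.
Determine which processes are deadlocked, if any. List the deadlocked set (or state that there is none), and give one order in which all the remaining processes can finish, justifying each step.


Deadlocked set: T8 and T4.
Key observation: the waits loop around T8 -> T4 -> T8 with no way out; no other process is dragged down with it.
The rest can finish in the order T6, T5, T2.
Check, step by step:
  run T6 (it waits on nothing); releases m18
  run T5 (it waits on nothing); releases m9
  run T2 (all its waits — m18 — are resolved); releases m11


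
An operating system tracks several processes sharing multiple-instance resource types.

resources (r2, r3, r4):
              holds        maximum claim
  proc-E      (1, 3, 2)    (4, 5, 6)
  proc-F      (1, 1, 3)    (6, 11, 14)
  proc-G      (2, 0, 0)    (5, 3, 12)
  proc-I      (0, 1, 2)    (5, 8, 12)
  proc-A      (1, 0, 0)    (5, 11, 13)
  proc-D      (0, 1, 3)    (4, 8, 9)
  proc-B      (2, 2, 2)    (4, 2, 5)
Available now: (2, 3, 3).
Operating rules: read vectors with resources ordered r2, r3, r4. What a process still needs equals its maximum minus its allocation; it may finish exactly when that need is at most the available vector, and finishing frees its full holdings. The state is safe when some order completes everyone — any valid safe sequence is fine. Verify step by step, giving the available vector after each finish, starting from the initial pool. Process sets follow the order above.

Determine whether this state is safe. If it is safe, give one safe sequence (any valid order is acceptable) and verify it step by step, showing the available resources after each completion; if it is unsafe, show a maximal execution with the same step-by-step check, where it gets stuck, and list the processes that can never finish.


SAFE, for example via the order proc-B, proc-E, proc-D, proc-I, proc-F, proc-G, proc-A.
Key observation: reading the order forward, proc-B is the first process whose need (2, 0, 3) meets the free pool (2, 3, 3) exactly on a resource it requests.
Check, step by step:
  pool = (2, 3, 3)
  run proc-B (needs (2, 0, 3), free (2, 3, 3)); after release of (2, 2, 2) the pool is (4, 5, 5)
  run proc-E (needs (3, 2, 4), free (4, 5, 5)); after release of (1, 3, 2) the pool is (5, 8, 7)
  run proc-D (needs (4, 7, 6), free (5, 8, 7)); after release of (0, 1, 3) the pool is (5, 9, 10)
  run proc-I (needs (5, 7, 10), free (5, 9, 10)); after release of (0, 1, 2) the pool is (5, 10, 12)
  run proc-F (needs (5, 10, 11), free (5, 10, 12)); after release of (1, 1, 3) the pool is (6, 11, 15)
  run proc-G (needs (3, 3, 12), free (6, 11, 15)); after release of (2, 0, 0) the pool is (8, 11, 15)
  run proc-A (needs (4, 11, 13), free (8, 11, 15)); after release of (1, 0, 0) the pool is (9, 11, 15)


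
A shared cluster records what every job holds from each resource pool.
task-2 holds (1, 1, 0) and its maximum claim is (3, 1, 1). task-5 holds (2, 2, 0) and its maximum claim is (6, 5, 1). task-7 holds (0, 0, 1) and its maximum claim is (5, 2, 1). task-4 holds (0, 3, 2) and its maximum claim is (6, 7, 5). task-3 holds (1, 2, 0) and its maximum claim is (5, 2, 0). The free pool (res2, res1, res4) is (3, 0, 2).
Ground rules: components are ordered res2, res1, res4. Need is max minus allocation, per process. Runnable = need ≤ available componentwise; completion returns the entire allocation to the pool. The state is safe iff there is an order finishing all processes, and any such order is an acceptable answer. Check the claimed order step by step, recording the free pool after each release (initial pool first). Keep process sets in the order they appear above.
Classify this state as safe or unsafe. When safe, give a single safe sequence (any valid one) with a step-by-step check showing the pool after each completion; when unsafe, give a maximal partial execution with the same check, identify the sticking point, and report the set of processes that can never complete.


SAFE. One safe sequence: task-2, task-3, task-7, task-5, task-4.
Key observation: task-3 is the earliest step where a requested resource binds exactly: need (4, 0, 0), pool (4, 1, 2) at its turn.
Verifying each step:
  pool = (3, 0, 2)
  task-2 needs (2, 0, 1) <= (3, 0, 2) -> finishes; pool += (1, 1, 0) = (4, 1, 2)
  task-3 needs (4, 0, 0) <= (4, 1, 2) -> finishes; pool += (1, 2, 0) = (5, 3, 2)
  task-7 needs (5, 2, 0) <= (5, 3, 2) -> finishes; pool += (0, 0, 1) = (5, 3, 3)
  task-5 needs (4, 3, 1) <= (5, 3, 3) -> finishes; pool += (2, 2, 0) = (7, 5, 3)
  task-4 needs (6, 4, 3) <= (7, 5, 3) -> finishes; pool += (0, 3, 2) = (7, 8, 5)


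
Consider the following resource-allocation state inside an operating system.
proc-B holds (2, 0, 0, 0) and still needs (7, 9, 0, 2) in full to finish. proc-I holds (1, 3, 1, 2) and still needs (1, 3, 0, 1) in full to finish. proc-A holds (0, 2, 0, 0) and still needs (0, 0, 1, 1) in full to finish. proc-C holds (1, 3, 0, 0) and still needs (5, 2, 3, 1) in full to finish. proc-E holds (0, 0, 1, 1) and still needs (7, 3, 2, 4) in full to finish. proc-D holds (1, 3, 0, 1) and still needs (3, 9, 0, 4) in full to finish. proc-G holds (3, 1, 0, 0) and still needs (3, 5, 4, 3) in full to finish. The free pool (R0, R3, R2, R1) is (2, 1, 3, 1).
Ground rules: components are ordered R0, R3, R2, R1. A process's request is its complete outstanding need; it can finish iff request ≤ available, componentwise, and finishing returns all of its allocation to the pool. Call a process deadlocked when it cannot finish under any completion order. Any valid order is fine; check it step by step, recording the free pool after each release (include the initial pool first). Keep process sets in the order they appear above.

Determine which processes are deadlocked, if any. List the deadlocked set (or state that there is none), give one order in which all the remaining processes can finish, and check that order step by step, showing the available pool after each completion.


Deadlocked: proc-E and proc-D.
Key observation: proc-A, proc-I, proc-G, proc-C, proc-B can finish, but then (9, 10, 4, 3) is all there is, and the blocked group's R1 demands exceed it.
The rest can finish in the order proc-A, proc-I, proc-G, proc-C, proc-B. Step-by-step check:
  pool = (2, 1, 3, 1)
  run proc-A (needs (0, 0, 1, 1), free (2, 1, 3, 1)); after release of (0, 2, 0, 0) the pool is (2, 3, 3, 1)
  run proc-I (needs (1, 3, 0, 1), free (2, 3, 3, 1)); after release of (1, 3, 1, 2) the pool is (3, 6, 4, 3)
  run proc-G (needs (3, 5, 4, 3), free (3, 6, 4, 3)); after release of (3, 1, 0, 0) the pool is (6, 7, 4, 3)
  run proc-C (needs (5, 2, 3, 1), free (6, 7, 4, 3)); after release of (1, 3, 0, 0) the pool is (7, 10, 4, 3)
  run proc-B (needs (7, 9, 0, 2), free (7, 10, 4, 3)); after release of (2, 0, 0, 0) the pool is (9, 10, 4, 3)
The blocked processes can never fit:
  proc-E still needs (7, 3, 2, 4) but only (9, 10, 4, 3) is free — short on R1
  proc-D still needs (3, 9, 0, 4) but only (9, 10, 4, 3) is free — short on R1


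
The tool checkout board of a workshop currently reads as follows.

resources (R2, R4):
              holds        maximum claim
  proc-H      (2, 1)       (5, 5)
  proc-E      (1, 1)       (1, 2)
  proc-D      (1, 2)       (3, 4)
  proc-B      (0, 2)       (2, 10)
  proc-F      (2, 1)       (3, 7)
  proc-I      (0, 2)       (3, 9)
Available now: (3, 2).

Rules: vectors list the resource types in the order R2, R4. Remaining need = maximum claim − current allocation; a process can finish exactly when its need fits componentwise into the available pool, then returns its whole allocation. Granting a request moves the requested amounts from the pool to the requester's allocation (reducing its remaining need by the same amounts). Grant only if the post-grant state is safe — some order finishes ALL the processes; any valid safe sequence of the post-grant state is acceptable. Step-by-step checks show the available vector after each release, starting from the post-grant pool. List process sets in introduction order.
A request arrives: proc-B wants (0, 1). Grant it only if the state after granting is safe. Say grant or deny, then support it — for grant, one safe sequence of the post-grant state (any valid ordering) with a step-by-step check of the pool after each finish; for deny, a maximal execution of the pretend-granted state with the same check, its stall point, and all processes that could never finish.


DENY. Granting would leave the state unsafe.
Key observation: R4 is the bottleneck — with proc-E, proc-D, proc-H done the pool holds (7, 5), short of every remaining need.
Pretend the grant happened; the run proc-E, proc-D, proc-H goes as far as possible. Walking it through:
  pool = (3, 1)
  run proc-E (needs (0, 1), free (3, 1)); after release of (1, 1) the pool is (4, 2)
  run proc-D (needs (2, 2), free (4, 2)); after release of (1, 2) the pool is (5, 4)
  run proc-H (needs (3, 4), free (5, 4)); after release of (2, 1) the pool is (7, 5)
  proc-B cannot run: need (2, 7) vs free (7, 5) (insufficient R4)
  proc-F cannot run: need (1, 6) vs free (7, 5) (insufficient R4)
  proc-I cannot run: need (3, 7) vs free (7, 5) (insufficient R4)
Post-grant, the permanently blocked set is proc-B, proc-F and proc-I.


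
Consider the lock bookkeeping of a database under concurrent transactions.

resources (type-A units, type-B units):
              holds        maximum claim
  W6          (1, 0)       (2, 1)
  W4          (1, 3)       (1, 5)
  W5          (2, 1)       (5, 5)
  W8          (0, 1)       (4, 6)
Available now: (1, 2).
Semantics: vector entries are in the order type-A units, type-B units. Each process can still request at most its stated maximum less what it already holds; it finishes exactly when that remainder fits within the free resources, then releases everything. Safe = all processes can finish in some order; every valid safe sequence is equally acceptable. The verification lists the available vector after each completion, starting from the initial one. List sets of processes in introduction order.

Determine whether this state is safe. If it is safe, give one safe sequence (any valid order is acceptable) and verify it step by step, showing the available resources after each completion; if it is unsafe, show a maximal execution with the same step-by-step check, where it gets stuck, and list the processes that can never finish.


SAFE, for example via the order W4, W6, W5, W8.
Key observation: at W4 the run first touches a limit — (0, 2) against (1, 2), exact on a resource it actually requests.
Walking it through:
  pool = (1, 2)
  W4: need (0, 2) fits (1, 2); releases (1, 3), pool now (2, 5)
  W6: need (1, 1) fits (2, 5); releases (1, 0), pool now (3, 5)
  W5: need (3, 4) fits (3, 5); releases (2, 1), pool now (5, 6)
  W8: need (4, 5) fits (5, 6); releases (0, 1), pool now (5, 7)


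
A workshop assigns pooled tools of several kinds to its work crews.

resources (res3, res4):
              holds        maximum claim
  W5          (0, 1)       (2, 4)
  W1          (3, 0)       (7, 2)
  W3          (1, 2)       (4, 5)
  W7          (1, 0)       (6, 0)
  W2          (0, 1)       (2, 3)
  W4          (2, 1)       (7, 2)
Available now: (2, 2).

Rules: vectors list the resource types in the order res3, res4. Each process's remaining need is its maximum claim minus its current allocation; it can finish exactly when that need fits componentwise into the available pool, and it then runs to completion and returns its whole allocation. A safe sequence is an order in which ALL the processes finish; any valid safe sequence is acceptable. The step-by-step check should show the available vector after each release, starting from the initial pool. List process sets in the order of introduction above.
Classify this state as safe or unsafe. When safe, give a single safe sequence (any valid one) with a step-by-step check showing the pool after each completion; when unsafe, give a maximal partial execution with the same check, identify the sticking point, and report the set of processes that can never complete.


UNSAFE.
Key observation: after W2, W5 complete, (2, 4) is the best the pool ever gets, yet each leftover process wants more res3.
The run W2, W5 cannot be extended any further. Step-by-step check:
  pool = (2, 2)
  W2 needs (2, 2) <= (2, 2) -> finishes; pool += (0, 1) = (2, 3)
  W5 needs (2, 3) <= (2, 3) -> finishes; pool += (0, 1) = (2, 4)
  W1 still needs (4, 2) but only (2, 4) is free — short on res3
  W3 still needs (3, 3) but only (2, 4) is free — short on res3
  W7 still needs (5, 0) but only (2, 4) is free — short on res3
  W4 still needs (5, 1) but only (2, 4) is free — short on res3
Processes that can never finish: W1, W3, W7 and W4.


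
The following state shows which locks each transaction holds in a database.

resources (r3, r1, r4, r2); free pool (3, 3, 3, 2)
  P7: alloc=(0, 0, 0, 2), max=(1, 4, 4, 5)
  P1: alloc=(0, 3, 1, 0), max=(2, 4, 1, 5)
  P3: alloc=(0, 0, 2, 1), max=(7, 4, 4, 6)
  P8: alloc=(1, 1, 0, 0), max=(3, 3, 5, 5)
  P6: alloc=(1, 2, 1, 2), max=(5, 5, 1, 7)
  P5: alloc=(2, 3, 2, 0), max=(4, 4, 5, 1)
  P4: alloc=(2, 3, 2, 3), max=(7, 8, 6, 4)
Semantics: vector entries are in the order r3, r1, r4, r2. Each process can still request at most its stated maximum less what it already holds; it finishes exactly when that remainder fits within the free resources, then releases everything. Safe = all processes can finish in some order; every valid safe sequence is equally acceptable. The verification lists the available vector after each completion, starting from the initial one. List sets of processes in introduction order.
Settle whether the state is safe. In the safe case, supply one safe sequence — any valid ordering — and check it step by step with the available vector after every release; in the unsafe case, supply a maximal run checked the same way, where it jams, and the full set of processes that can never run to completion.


SAFE — a valid safe sequence is P5, P4, P8, P3, P7, P6, P1.
Key observation: the first exact fit in this order is P5 — it needs (2, 1, 3, 1) with (3, 3, 3, 2) free, meeting a requested resource to the last unit.
Verifying each step:
  pool = (3, 3, 3, 2)
  run P5 (needs (2, 1, 3, 1), free (3, 3, 3, 2)); after release of (2, 3, 2, 0) the pool is (5, 6, 5, 2)
  run P4 (needs (5, 5, 4, 1), free (5, 6, 5, 2)); after release of (2, 3, 2, 3) the pool is (7, 9, 7, 5)
  run P8 (needs (2, 2, 5, 5), free (7, 9, 7, 5)); after release of (1, 1, 0, 0) the pool is (8, 10, 7, 5)
  run P3 (needs (7, 4, 2, 5), free (8, 10, 7, 5)); after release of (0, 0, 2, 1) the pool is (8, 10, 9, 6)
  run P7 (needs (1, 4, 4, 3), free (8, 10, 9, 6)); after release of (0, 0, 0, 2) the pool is (8, 10, 9, 8)
  run P6 (needs (4, 3, 0, 5), free (8, 10, 9, 8)); after release of (1, 2, 1, 2) the pool is (9, 12, 10, 10)
  run P1 (needs (2, 1, 0, 5), free (9, 12, 10, 10)); after release of (0, 3, 1, 0) the pool is (9, 15, 11, 10)
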